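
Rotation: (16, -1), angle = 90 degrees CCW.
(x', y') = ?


cos(90) = 0, sin(90) = 1
x' = 16*0 + 1*1 = 1
y' = 16*1 - 1*0 = 16

(1, 16)


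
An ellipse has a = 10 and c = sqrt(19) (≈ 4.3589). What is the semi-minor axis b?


b^2 = 10^2 - (sqrt(19))^2 = 100 - 19 = 81
b = sqrt(81) = 9

b = 9


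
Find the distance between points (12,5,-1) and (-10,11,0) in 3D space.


dx=-22, dy=6, dz=1
d = sqrt(484+36+1) = sqrt(521) = 22.8254

22.8254


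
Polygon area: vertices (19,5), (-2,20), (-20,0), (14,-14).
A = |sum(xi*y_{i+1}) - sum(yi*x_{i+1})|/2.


sum(xi*y_{i+1}) = 19*20 - 2*0 - 20*(-14) + 14*5 = 730
sum(yi*x_{i+1}) = 5*(-2) + 20*(-20) + 0*14 - 14*19 = -676
Area = |730 + 676|/2 = 1406/2 = 703.0000

703.0000 sq units


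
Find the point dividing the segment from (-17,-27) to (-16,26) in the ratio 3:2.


Px = (3*(-16) + 2*(-17))/5 = -82/5 = -16.4000
Py = (3*26 + 2*(-27))/5 = 24/5 = 4.8000

P = (-16.4000, 4.8000)


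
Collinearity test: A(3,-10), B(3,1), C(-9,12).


3*(1-12) + 3*(12+ 10) - 9*(-10-1)
= -33 + 66 + 99 = 132

No, not collinear (determinant = 132)


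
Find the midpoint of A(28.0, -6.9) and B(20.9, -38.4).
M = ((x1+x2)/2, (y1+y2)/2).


Mx = (28.0 + 20.9)/2 = 48.9/2 = 24.4500
My = (-6.9 - 38.4)/2 = -45.3/2 = -22.6500

(24.4500, -22.6500)


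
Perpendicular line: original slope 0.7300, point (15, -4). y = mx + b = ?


Perpendicular slope = -1/m1 = -1/0.7300 = -1.3699
b2 = y0 - m2*x0 = -4 + 15/0.7300 = -4 + 20.5479 = 16.5479

y = -1.3699x + 16.5479


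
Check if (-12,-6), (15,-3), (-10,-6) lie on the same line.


-12*(-3+ 6) + 15*(-6+ 6) - 10*(-6+ 3)
= -36 + 0 + 30 = -6

No, not collinear (determinant = -6)


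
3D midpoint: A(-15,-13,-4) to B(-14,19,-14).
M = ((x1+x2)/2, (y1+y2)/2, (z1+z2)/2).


Mx = (-15- 14)/2 = -14.5000
My = (-13+19)/2 = 3.0000
Mz = (-4- 14)/2 = -9.0000

M = (-14.5000, 3.0000, -9.0000)


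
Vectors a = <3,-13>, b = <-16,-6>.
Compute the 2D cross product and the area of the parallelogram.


cross = 3*(-6) + 13*(-16) = -18 - 208 = -226
Parallelogram area = |-226| = 226

cross = -226, parallelogram area = 226


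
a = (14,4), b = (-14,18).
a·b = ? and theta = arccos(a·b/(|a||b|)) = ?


a·b = 14*(-14) + 4*18 = -196 + 72 = -124
|a| = sqrt(196+16) = 14.5602
|b| = sqrt(196+324) = 22.8035
cos(theta) = -124/(sqrt(212)*sqrt(520)) = -124/sqrt(110240) = -0.373467
theta = arccos(-124/sqrt(110240)) = 111.9296 degrees

a·b = -124, theta = 111.9296 deg


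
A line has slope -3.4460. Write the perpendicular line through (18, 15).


Perpendicular slope = -1/m1 = -1/(-3.4460) = 0.2902
b2 = y0 - m2*x0 = 15 + 18/(-3.4460) = 15 - 5.2234 = 9.7766

y = 0.2902x + 9.7766


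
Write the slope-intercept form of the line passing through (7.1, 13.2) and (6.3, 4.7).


m = (-8.5)/(-0.8) = 10.6250
b = y1 - m*x1 = 13.2 - (-8.5*7.1)/(-0.8) = 13.2 - 75.4375 = -62.2375

y = 10.6250x - 62.2375


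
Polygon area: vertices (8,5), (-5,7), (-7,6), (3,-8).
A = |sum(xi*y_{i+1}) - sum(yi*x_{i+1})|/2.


sum(xi*y_{i+1}) = 8*7 - 5*6 - 7*(-8) + 3*5 = 97
sum(yi*x_{i+1}) = 5*(-5) + 7*(-7) + 6*3 - 8*8 = -120
Area = |97 + 120|/2 = 217/2 = 108.5000

108.5000 sq units


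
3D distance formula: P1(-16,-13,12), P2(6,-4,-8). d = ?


dx=22, dy=9, dz=-20
d = sqrt(484+81+400) = sqrt(965) = 31.0644

31.0644


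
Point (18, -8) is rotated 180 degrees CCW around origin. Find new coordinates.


cos(180) = -1, sin(180) = 0
x' = 18*(-1) + 8*0 = -18
y' = 18*0 - 8*(-1) = 8

(-18, 8)


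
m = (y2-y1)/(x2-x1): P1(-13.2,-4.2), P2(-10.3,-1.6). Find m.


dy = -1.6 + 4.2 = 2.6
dx = -10.3 + 13.2 = 2.9
m = 2.6/2.9 = 0.8966

m = 0.8966


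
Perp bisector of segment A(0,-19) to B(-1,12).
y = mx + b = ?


Midpoint = (-0.5, -3.5)
Slope of AB = dy/dx = 31/(-1) = -31.0000
Perp slope = -dx/dy = 1/31 = 0.0323
b = My - (perp slope)*Mx = -3.5 + (-1*(-0.5))/31 = -3.5 + 0.0161 = -3.4839

y = 0.0323x - 3.4839


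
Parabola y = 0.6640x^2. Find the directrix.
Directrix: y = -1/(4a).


a = 0.6640
1/(4a) = 0.3765
directrix: y = -0.3765 = -0.3765

y = -0.3765


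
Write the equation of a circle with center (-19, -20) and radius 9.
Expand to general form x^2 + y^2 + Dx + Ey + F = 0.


(x+ 19)^2 + (y+ 20)^2 = 9^2
D = -2h = 38, E = -2k = 40
F = h^2+k^2-r^2 = 361+400-81 = 680

x^2 + y^2 + 38x + 40y + 680 = 0


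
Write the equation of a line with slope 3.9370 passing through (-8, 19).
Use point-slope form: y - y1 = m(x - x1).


y - 19 = 3.9370(x + 8)
y = 3.9370x + 19 - 3.9370*(-8)
y = 3.9370x + 50.4960

y = 3.9370x + 50.4960


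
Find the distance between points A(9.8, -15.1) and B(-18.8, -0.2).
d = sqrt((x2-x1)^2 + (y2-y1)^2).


dx = -18.8 - 9.8 = -28.6
dy = -0.2 + 15.1 = 14.9
d = sqrt(817.96 + 222.01) = sqrt(1039.97) = 32.2486

32.2486


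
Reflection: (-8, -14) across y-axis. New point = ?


Reflection rule for y-axis: (-x, y)
(-8, -14) -> (8, -14)

(8, -14)


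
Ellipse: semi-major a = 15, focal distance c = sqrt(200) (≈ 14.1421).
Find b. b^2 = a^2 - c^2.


b^2 = 15^2 - (sqrt(200))^2 = 225 - 200 = 25
b = sqrt(25) = 5

b = 5


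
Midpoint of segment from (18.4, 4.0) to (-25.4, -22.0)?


Mx = (18.4 - 25.4)/2 = -7.0/2 = -3.5000
My = (4.0 - 22.0)/2 = -18.0/2 = -9.0000

(-3.5000, -9.0000)


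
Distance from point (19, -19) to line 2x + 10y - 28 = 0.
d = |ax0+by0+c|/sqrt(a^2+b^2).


|2*19 + 10*(-19) - 28| = |-180| = 180
sqrt(4 + 100) = sqrt(104) = 10.1980
d = 180/sqrt(104) = 17.6505

17.6505


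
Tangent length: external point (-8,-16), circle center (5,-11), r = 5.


d = sqrt((-8-5)^2 + (-16+ 11)^2) = sqrt(169+25) = 13.9284
L = sqrt(194.0000 - 25) = sqrt(169.0000) = 13.0000

13.0000


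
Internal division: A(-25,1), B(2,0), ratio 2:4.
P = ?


Px = (2*2 + 4*(-25))/6 = -96/6 = -16.0000
Py = (2*0 + 4*1)/6 = 4/6 = 0.6667

P = (-16.0000, 0.6667)


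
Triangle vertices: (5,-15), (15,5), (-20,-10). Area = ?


5*(5+ 10) = 75
15*(-10+ 15) = 75
-20*(-15-5) = 400
sum = 550
Area = |550|/2 = 275.0000

275.0000 sq units


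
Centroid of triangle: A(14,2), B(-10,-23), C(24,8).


Gx = (14- 10+24)/3 = 28/3 = 9.3333
Gy = (2- 23+8)/3 = -13/3 = -4.3333

G = (9.3333, -4.3333)


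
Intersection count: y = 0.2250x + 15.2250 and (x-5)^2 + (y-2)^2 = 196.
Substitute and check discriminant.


Substitute y = 0.2250x + 15.2250: (x-5)^2 + (0.2250x+15.2250-2)^2 = 196
Expand to Ax^2 + Bx + C = 0, where b-k = 13.225
A = 1+m^2 = 1.050625
B = 2(m(b-k) - h) = 2(0.2250*13.225 - 5) = -4.04875
C = h^2 + (b-k)^2 - r^2 = 25 + 174.900625 - 196 = 3.900625
disc = B^2-4AC = 16.3924 - 16.3924 = 0
disc = 0

1 intersection point (tangent)


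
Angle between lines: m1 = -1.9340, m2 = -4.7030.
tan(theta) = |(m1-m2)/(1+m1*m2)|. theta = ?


m1-m2 = 2.769
1+m1*m2 = 10.095602
tan(theta) = |2.769/10.095602| = 0.274278
theta = arctan(|2.769/10.095602|) = 15.3378 degrees (acute angle)

15.3378 degrees


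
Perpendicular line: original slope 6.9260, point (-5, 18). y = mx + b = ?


Perpendicular slope = -1/m1 = -1/6.9260 = -0.1444
b2 = y0 - m2*x0 = 18 - 5/6.9260 = 18 - 0.7219 = 17.2781

y = -0.1444x + 17.2781


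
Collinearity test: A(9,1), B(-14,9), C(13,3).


9*(9-3) - 14*(3-1) + 13*(1-9)
= 54 - 28 - 104 = -78

No, not collinear (determinant = -78)


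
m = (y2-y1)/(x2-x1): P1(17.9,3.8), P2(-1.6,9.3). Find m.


dy = 9.3 - 3.8 = 5.5
dx = -1.6 - 17.9 = -19.5
m = 5.5/(-19.5) = -0.2821

m = -0.2821


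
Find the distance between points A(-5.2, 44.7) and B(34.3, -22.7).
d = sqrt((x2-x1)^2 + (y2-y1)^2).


dx = 34.3 + 5.2 = 39.5
dy = -22.7 - 44.7 = -67.4
d = sqrt(1560.25 + 4542.76) = sqrt(6103.01) = 78.1218

78.1218


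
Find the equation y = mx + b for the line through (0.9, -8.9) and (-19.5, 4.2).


m = (13.1)/(-20.4) = -0.6422
b = y1 - m*x1 = -8.9 - (13.1*0.9)/(-20.4) = -8.9 + 0.5779 = -8.3221

y = -0.6422x - 8.3221


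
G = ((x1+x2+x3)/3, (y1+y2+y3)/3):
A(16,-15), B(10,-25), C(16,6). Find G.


Gx = (16+10+16)/3 = 42/3 = 14.0000
Gy = (-15- 25+6)/3 = -34/3 = -11.3333

G = (14.0000, -11.3333)


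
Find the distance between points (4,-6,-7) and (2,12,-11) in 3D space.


dx=-2, dy=18, dz=-4
d = sqrt(4+324+16) = sqrt(344) = 18.5472

18.5472


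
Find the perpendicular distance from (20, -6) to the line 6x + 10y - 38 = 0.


|6*20 + 10*(-6) - 38| = |22| = 22
sqrt(36 + 100) = sqrt(136) = 11.6619
d = 22/sqrt(136) = 1.8865

1.8865


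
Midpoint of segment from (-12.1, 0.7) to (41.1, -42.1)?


Mx = (-12.1 + 41.1)/2 = 29.0/2 = 14.5000
My = (0.7 - 42.1)/2 = -41.4/2 = -20.7000

(14.5000, -20.7000)


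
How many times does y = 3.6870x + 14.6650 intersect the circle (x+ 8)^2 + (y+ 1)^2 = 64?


Substitute y = 3.6870x + 14.6650: (x+ 8)^2 + (3.6870x+14.6650+ 1)^2 = 64
Expand to Ax^2 + Bx + C = 0, where b-k = 15.665
A = 1+m^2 = 14.593969
B = 2(m(b-k) - h) = 2(3.6870*15.665 + 8) = 131.51371
C = h^2 + (b-k)^2 - r^2 = 64 + 245.392225 - 64 = 245.392225
disc = B^2-4AC = 17295.8559 - 14324.9861 = 2970.8698
disc > 0

2 intersection points


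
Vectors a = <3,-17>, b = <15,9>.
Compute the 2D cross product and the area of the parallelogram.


cross = 3*9 + 17*15 = 27 + 255 = 282
Parallelogram area = |282| = 282

cross = 282, parallelogram area = 282


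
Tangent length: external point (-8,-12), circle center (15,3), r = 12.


d = sqrt((-8-15)^2 + (-12-3)^2) = sqrt(529+225) = 27.4591
L = sqrt(754.0000 - 144) = sqrt(610.0000) = 24.6982

24.6982


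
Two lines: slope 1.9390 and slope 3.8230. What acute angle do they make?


m1-m2 = -1.884
1+m1*m2 = 8.412797
tan(theta) = |-1.884/8.412797| = 0.223945
theta = arctan(|-1.884/8.412797|) = 12.6228 degrees (acute angle)

12.6228 degrees


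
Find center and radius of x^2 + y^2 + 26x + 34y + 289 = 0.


h = -D/2 = -26/2 = -13
k = -E/2 = -34/2 = -17
r^2 = h^2 + k^2 - F = 169 + 289 - 289 = 169
r = 13

Center (-13, -17), radius = 13


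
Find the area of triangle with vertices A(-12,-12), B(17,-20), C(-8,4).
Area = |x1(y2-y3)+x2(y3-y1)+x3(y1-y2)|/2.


-12*(-20-4) = 288
17*(4+ 12) = 272
-8*(-12+ 20) = -64
sum = 496
Area = |496|/2 = 248.0000

248.0000 sq units


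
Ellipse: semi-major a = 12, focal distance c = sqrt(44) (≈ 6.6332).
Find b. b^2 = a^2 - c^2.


b^2 = 12^2 - (sqrt(44))^2 = 144 - 44 = 100
b = sqrt(100) = 10

b = 10


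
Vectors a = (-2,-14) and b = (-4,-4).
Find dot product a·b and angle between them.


a·b = -2*(-4) - 14*(-4) = 8 + 56 = 64
|a| = sqrt(4+196) = 14.1421
|b| = sqrt(16+16) = 5.6569
cos(theta) = 64/(sqrt(200)*sqrt(32)) = 64/sqrt(6400) = 0.800000
theta = arccos(64/sqrt(6400)) = 36.8699 degrees

a·b = 64, theta = 36.8699 deg


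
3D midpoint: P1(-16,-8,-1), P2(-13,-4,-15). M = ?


Mx = (-16- 13)/2 = -14.5000
My = (-8- 4)/2 = -6.0000
Mz = (-1- 15)/2 = -8.0000

M = (-14.5000, -6.0000, -8.0000)


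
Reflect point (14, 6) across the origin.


Reflection rule for origin: (-x, -y)
(14, 6) -> (-14, -6)

(-14, -6)


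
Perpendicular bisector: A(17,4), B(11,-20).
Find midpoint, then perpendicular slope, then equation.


Midpoint = (14, -8)
Slope of AB = dy/dx = -24/(-6) = 4.0000
Perp slope = -dx/dy = -6/24 = -0.2500
b = My - (perp slope)*Mx = -8 + (-6*14)/(-24) = -8 + 3.5000 = -4.5000

y = -0.2500x - 4.5000


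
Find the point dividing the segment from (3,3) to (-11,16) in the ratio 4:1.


Px = (4*(-11) + 1*3)/5 = -41/5 = -8.2000
Py = (4*16 + 1*3)/5 = 67/5 = 13.4000

P = (-8.2000, 13.4000)


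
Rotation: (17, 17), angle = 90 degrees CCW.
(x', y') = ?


cos(90) = 0, sin(90) = 1
x' = 17*0 - 17*1 = -17
y' = 17*1 + 17*0 = 17

(-17, 17)


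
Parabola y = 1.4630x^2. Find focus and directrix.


a = 1.4630
1/(4a) = 0.1709
Focus = (0, 0.1709)
Directrix: y = -0.1709

Focus = (0, 0.1709), Directrix: y = -0.1709


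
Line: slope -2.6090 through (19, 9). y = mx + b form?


y - 9 = -2.6090(x - 19)
y = -2.6090x + 9 + 2.6090*19
y = -2.6090x + 58.5710

y = -2.6090x + 58.5710


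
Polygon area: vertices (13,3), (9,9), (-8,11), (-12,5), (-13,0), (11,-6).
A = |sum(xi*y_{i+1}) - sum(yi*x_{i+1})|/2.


sum(xi*y_{i+1}) = 13*9 + 9*11 - 8*5 - 12*0 - 13*(-6) + 11*3 = 287
sum(yi*x_{i+1}) = 3*9 + 9*(-8) + 11*(-12) + 5*(-13) + 0*11 - 6*13 = -320
Area = |287 + 320|/2 = 607/2 = 303.5000

303.5000 sq units


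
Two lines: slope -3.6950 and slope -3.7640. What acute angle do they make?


m1-m2 = 0.069
1+m1*m2 = 14.90798
tan(theta) = |0.069/14.90798| = 0.004628
theta = arctan(|0.069/14.90798|) = 0.2652 degrees (acute angle)

0.2652 degrees


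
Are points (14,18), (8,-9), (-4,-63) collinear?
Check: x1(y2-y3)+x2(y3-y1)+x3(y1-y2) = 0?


14*(-9+ 63) + 8*(-63-18) - 4*(18+ 9)
= 756 - 648 - 108 = 0

Yes, collinear (determinant = 0)


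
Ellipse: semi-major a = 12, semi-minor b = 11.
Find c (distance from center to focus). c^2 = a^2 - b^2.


c^2 = 12^2 - 11^2 = 144 - 121 = 23
c = sqrt(23) = 4.7958

c = 4.7958


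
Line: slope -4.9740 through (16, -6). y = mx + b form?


y + 6 = -4.9740(x - 16)
y = -4.9740x - 6 + 4.9740*16
y = -4.9740x + 73.5840

y = -4.9740x + 73.5840


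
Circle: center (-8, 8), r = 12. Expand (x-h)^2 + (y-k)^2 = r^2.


(x+ 8)^2 + (y-8)^2 = 12^2
D = -2h = 16, E = -2k = -16
F = h^2+k^2-r^2 = 64+64-144 = -16

x^2 + y^2 + 16x - 16y - 16 = 0


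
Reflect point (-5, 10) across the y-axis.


Reflection rule for y-axis: (-x, y)
(-5, 10) -> (5, 10)

(5, 10)


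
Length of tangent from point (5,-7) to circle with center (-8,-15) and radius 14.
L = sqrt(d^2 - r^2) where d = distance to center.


d = sqrt((5+ 8)^2 + (-7+ 15)^2) = sqrt(169+64) = 15.2643
L = sqrt(233.0000 - 196) = sqrt(37.0000) = 6.0828

6.0828


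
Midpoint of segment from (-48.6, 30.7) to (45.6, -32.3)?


Mx = (-48.6 + 45.6)/2 = -3.0/2 = -1.5000
My = (30.7 - 32.3)/2 = -1.6/2 = -0.8000

(-1.5000, -0.8000)


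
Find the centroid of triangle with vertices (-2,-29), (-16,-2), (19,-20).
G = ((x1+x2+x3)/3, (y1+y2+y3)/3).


Gx = (-2- 16+19)/3 = 1/3 = 0.3333
Gy = (-29- 2- 20)/3 = -51/3 = -17.0000

G = (0.3333, -17.0000)


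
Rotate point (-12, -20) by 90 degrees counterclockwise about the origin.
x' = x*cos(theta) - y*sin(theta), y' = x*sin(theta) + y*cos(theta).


cos(90) = 0, sin(90) = 1
x' = -12*0 + 20*1 = 20
y' = -12*1 - 20*0 = -12

(20, -12)


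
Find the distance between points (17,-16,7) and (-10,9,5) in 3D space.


dx=-27, dy=25, dz=-2
d = sqrt(729+625+4) = sqrt(1358) = 36.8511

36.8511


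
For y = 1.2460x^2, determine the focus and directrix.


a = 1.2460
1/(4a) = 0.2006
Focus = (0, 0.2006)
Directrix: y = -0.2006

Focus = (0, 0.2006), Directrix: y = -0.2006


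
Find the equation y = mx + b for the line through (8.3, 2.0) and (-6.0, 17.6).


m = (15.6)/(-14.3) = -1.0909
b = y1 - m*x1 = 2.0 - (15.6*8.3)/(-14.3) = 2.0 + 9.0545 = 11.0545

y = -1.0909x + 11.0545


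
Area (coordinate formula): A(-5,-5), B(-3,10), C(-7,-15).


-5*(10+ 15) = -125
-3*(-15+ 5) = 30
-7*(-5-10) = 105
sum = 10
Area = |10|/2 = 5.0000

5.0000 sq units


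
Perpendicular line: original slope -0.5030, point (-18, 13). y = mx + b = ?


Perpendicular slope = -1/m1 = -1/(-0.5030) = 1.9881
b2 = y0 - m2*x0 = 13 - 18/(-0.5030) = 13 + 35.7853 = 48.7853

y = 1.9881x + 48.7853


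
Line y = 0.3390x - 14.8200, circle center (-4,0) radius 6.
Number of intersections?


Substitute y = 0.3390x - 14.8200: (x+ 4)^2 + (0.3390x- 14.8200-0)^2 = 36
Expand to Ax^2 + Bx + C = 0, where b-k = -14.82
A = 1+m^2 = 1.114921
B = 2(m(b-k) - h) = 2(0.3390*(-14.82) + 4) = -2.04796
C = h^2 + (b-k)^2 - r^2 = 16 + 219.6324 - 36 = 199.6324
disc = B^2-4AC = 4.1941 - 890.2974 = -886.1033
disc < 0

0 intersection points


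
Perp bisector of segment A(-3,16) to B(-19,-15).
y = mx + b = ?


Midpoint = (-11, 0.5)
Slope of AB = dy/dx = -31/(-16) = 1.9375
Perp slope = -dx/dy = -16/31 = -0.5161
b = My - (perp slope)*Mx = 0.5 + (-16*(-11))/(-31) = 0.5 - 5.6774 = -5.1774

y = -0.5161x - 5.1774


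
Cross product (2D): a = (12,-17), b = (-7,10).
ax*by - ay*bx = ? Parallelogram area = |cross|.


cross = 12*10 + 17*(-7) = 120 - 119 = 1
Parallelogram area = |1| = 1

cross = 1, parallelogram area = 1


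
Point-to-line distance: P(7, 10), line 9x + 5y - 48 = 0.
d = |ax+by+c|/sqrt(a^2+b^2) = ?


|9*7 + 5*10 - 48| = |65| = 65
sqrt(81 + 25) = sqrt(106) = 10.2956
d = 65/sqrt(106) = 6.3134

6.3134


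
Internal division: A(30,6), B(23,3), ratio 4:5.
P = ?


Px = (4*23 + 5*30)/9 = 242/9 = 26.8889
Py = (4*3 + 5*6)/9 = 42/9 = 4.6667

P = (26.8889, 4.6667)


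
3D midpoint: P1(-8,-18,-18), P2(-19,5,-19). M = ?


Mx = (-8- 19)/2 = -13.5000
My = (-18+5)/2 = -6.5000
Mz = (-18- 19)/2 = -18.5000

M = (-13.5000, -6.5000, -18.5000)


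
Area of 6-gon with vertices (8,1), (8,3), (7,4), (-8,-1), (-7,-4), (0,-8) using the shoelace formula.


sum(xi*y_{i+1}) = 8*3 + 8*4 + 7*(-1) - 8*(-4) - 7*(-8) + 0*1 = 137
sum(yi*x_{i+1}) = 1*8 + 3*7 + 4*(-8) - 1*(-7) - 4*0 - 8*8 = -60
Area = |137 + 60|/2 = 197/2 = 98.5000

98.5000 sq units


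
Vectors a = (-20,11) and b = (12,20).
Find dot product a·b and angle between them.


a·b = -20*12 + 11*20 = -240 + 220 = -20
|a| = sqrt(400+121) = 22.8254
|b| = sqrt(144+400) = 23.3238
cos(theta) = -20/(sqrt(521)*sqrt(544)) = -20/sqrt(283424) = -0.037567
theta = arccos(-20/sqrt(283424)) = 92.1530 degrees

a·b = -20, theta = 92.1530 deg


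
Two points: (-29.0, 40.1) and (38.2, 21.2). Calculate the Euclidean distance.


dx = 38.2 + 29.0 = 67.2
dy = 21.2 - 40.1 = -18.9
d = sqrt(4515.84 + 357.21) = sqrt(4873.05) = 69.8072

69.8072


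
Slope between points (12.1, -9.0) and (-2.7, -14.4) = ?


dy = -14.4 + 9.0 = -5.4
dx = -2.7 - 12.1 = -14.8
m = -5.4/(-14.8) = 0.3649

m = 0.3649


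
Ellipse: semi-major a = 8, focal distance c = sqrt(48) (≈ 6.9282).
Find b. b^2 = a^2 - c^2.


b^2 = 8^2 - (sqrt(48))^2 = 64 - 48 = 16
b = sqrt(16) = 4

b = 4


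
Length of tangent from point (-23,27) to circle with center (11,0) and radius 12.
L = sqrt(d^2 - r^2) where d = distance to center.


d = sqrt((-23-11)^2 + (27-0)^2) = sqrt(1156+729) = 43.4166
L = sqrt(1885.0000 - 144) = sqrt(1741.0000) = 41.7253

41.7253


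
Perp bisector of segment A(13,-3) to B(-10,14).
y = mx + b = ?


Midpoint = (1.5, 5.5)
Slope of AB = dy/dx = 17/(-23) = -0.7391
Perp slope = -dx/dy = 23/17 = 1.3529
b = My - (perp slope)*Mx = 5.5 + (-23*1.5)/17 = 5.5 - 2.0294 = 3.4706

y = 1.3529x + 3.4706


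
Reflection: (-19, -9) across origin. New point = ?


Reflection rule for origin: (-x, -y)
(-19, -9) -> (19, 9)

(19, 9)


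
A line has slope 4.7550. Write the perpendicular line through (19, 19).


Perpendicular slope = -1/m1 = -1/4.7550 = -0.2103
b2 = y0 - m2*x0 = 19 + 19/4.7550 = 19 + 3.9958 = 22.9958

y = -0.2103x + 22.9958


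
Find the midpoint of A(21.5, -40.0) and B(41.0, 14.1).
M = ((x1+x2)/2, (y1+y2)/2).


Mx = (21.5 + 41.0)/2 = 62.5/2 = 31.2500
My = (-40.0 + 14.1)/2 = -25.9/2 = -12.9500

(31.2500, -12.9500)


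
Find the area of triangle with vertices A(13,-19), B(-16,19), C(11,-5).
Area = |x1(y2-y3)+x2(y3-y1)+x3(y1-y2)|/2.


13*(19+ 5) = 312
-16*(-5+ 19) = -224
11*(-19-19) = -418
sum = -330
Area = |-330|/2 = 165.0000

165.0000 sq units


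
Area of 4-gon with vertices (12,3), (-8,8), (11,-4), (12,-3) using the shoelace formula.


sum(xi*y_{i+1}) = 12*8 - 8*(-4) + 11*(-3) + 12*3 = 131
sum(yi*x_{i+1}) = 3*(-8) + 8*11 - 4*12 - 3*12 = -20
Area = |131 + 20|/2 = 151/2 = 75.5000

75.5000 sq units


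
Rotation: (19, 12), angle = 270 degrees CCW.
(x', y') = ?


cos(270) = 0, sin(270) = -1
x' = 19*0 - 12*(-1) = 12
y' = 19*(-1) + 12*0 = -19

(12, -19)


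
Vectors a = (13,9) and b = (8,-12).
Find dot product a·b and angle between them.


a·b = 13*8 + 9*(-12) = 104 - 108 = -4
|a| = sqrt(169+81) = 15.8114
|b| = sqrt(64+144) = 14.4222
cos(theta) = -4/(sqrt(250)*sqrt(208)) = -4/sqrt(52000) = -0.017541
theta = arccos(-4/sqrt(52000)) = 91.0051 degrees

a·b = -4, theta = 91.0051 deg


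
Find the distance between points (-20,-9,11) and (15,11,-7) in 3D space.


dx=35, dy=20, dz=-18
d = sqrt(1225+400+324) = sqrt(1949) = 44.1475

44.1475


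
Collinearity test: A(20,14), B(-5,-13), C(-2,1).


20*(-13-1) - 5*(1-14) - 2*(14+ 13)
= -280 + 65 - 54 = -269

No, not collinear (determinant = -269)


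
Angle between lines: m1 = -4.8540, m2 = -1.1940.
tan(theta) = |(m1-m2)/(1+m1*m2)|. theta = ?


m1-m2 = -3.66
1+m1*m2 = 6.795676
tan(theta) = |-3.66/6.795676| = 0.538578
theta = arctan(|-3.66/6.795676|) = 28.3059 degrees (acute angle)

28.3059 degrees


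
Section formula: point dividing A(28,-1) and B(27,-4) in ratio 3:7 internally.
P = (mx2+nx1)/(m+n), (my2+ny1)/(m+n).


Px = (3*27 + 7*28)/10 = 277/10 = 27.7000
Py = (3*(-4) + 7*(-1))/10 = -19/10 = -1.9000

P = (27.7000, -1.9000)


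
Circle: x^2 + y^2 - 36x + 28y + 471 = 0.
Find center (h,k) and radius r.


h = -D/2 = 36/2 = 18
k = -E/2 = -28/2 = -14
r^2 = h^2 + k^2 - F = 324 + 196 - 471 = 49
r = 7

Center (18, -14), radius = 7


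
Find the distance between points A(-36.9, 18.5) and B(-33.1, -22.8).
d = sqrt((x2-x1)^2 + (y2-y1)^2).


dx = -33.1 + 36.9 = 3.8
dy = -22.8 - 18.5 = -41.3
d = sqrt(14.44 + 1705.69) = sqrt(1720.13) = 41.4744

41.4744


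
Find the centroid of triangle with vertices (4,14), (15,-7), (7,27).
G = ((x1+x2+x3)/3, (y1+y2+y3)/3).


Gx = (4+15+7)/3 = 26/3 = 8.6667
Gy = (14- 7+27)/3 = 34/3 = 11.3333

G = (8.6667, 11.3333)


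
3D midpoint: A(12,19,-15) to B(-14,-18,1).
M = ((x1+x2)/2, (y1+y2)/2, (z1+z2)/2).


Mx = (12- 14)/2 = -1.0000
My = (19- 18)/2 = 0.5000
Mz = (-15+1)/2 = -7.0000

M = (-1.0000, 0.5000, -7.0000)


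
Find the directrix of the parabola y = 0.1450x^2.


a = 0.1450
1/(4a) = 1.7241
directrix: y = -1.7241 = -1.7241

y = -1.7241


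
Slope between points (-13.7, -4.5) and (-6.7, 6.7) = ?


dy = 6.7 + 4.5 = 11.2
dx = -6.7 + 13.7 = 7
m = 11.2/7 = 1.6000

m = 1.6000


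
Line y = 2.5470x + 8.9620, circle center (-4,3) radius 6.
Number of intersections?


Substitute y = 2.5470x + 8.9620: (x+ 4)^2 + (2.5470x+8.9620-3)^2 = 36
Expand to Ax^2 + Bx + C = 0, where b-k = 5.962
A = 1+m^2 = 7.487209
B = 2(m(b-k) - h) = 2(2.5470*5.962 + 4) = 38.370428
C = h^2 + (b-k)^2 - r^2 = 16 + 35.545444 - 36 = 15.545444
disc = B^2-4AC = 1472.2897 - 465.5680 = 1006.7217
disc > 0

2 intersection points


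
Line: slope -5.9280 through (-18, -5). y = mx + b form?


y + 5 = -5.9280(x + 18)
y = -5.9280x - 5 + 5.9280*(-18)
y = -5.9280x - 111.7040

y = -5.9280x - 111.7040


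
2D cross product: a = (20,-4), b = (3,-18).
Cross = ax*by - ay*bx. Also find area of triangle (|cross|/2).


cross = 20*(-18) + 4*3 = -360 + 12 = -348
Triangle area = |-348|/2 = 348/2 = 174.0000

cross = -348, triangle area = 174.0000


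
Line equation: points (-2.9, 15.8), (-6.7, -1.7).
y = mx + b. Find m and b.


m = (-17.5)/(-3.8) = 4.6053
b = y1 - m*x1 = 15.8 - (-17.5*(-2.9))/(-3.8) = 15.8 + 13.3553 = 29.1553

y = 4.6053x + 29.1553


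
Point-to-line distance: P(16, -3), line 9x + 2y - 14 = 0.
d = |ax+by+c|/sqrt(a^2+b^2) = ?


|9*16 + 2*(-3) - 14| = |124| = 124
sqrt(81 + 4) = sqrt(85) = 9.2195
d = 124/sqrt(85) = 13.4497

13.4497


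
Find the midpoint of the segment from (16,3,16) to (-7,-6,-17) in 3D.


Mx = (16- 7)/2 = 4.5000
My = (3- 6)/2 = -1.5000
Mz = (16- 17)/2 = -0.5000

M = (4.5000, -1.5000, -0.5000)


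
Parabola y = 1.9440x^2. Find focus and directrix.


a = 1.9440
1/(4a) = 0.1286
Focus = (0, 0.1286)
Directrix: y = -0.1286

Focus = (0, 0.1286), Directrix: y = -0.1286


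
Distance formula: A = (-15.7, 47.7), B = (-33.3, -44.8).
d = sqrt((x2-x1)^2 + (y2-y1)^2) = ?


dx = -33.3 + 15.7 = -17.6
dy = -44.8 - 47.7 = -92.5
d = sqrt(309.76 + 8556.25) = sqrt(8866.01) = 94.1595

94.1595


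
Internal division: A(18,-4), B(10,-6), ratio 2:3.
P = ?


Px = (2*10 + 3*18)/5 = 74/5 = 14.8000
Py = (2*(-6) + 3*(-4))/5 = -24/5 = -4.8000

P = (14.8000, -4.8000)


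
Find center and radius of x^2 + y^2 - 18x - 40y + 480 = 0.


h = -D/2 = 18/2 = 9
k = -E/2 = 40/2 = 20
r^2 = h^2 + k^2 - F = 81 + 400 - 480 = 1
r = 1

Center (9, 20), radius = 1


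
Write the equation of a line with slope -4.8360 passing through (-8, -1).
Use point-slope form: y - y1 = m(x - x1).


y + 1 = -4.8360(x + 8)
y = -4.8360x - 1 + 4.8360*(-8)
y = -4.8360x - 39.6880

y = -4.8360x - 39.6880


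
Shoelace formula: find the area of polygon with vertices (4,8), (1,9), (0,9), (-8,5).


sum(xi*y_{i+1}) = 4*9 + 1*9 + 0*5 - 8*8 = -19
sum(yi*x_{i+1}) = 8*1 + 9*0 + 9*(-8) + 5*4 = -44
Area = |-19 + 44|/2 = 25/2 = 12.5000

12.5000 sq units


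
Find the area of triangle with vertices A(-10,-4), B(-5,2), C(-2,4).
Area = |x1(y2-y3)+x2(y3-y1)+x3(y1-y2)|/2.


-10*(2-4) = 20
-5*(4+ 4) = -40
-2*(-4-2) = 12
sum = -8
Area = |-8|/2 = 4.0000

4.0000 sq units


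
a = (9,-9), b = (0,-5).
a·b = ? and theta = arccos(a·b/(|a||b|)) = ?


a·b = 9*0 - 9*(-5) = 0 + 45 = 45
|a| = sqrt(81+81) = 12.7279
|b| = sqrt(0+25) = 5.0000
cos(theta) = 45/(sqrt(162)*sqrt(25)) = 45/sqrt(4050) = 0.707107
theta = arccos(45/sqrt(4050)) = 45.0000 degrees

a·b = 45, theta = 45.0000 deg


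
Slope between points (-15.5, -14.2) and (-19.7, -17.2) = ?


dy = -17.2 + 14.2 = -3.0
dx = -19.7 + 15.5 = -4.2
m = -3.0/(-4.2) = 0.7143

m = 0.7143


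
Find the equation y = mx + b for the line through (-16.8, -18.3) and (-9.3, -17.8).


m = (0.5)/(7.5) = 0.0667
b = y1 - m*x1 = -18.3 - (0.5*(-16.8))/(7.5) = -18.3 + 1.1200 = -17.1800

y = 0.0667x - 17.1800


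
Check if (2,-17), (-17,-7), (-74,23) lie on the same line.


2*(-7-23) - 17*(23+ 17) - 74*(-17+ 7)
= -60 - 680 + 740 = 0

Yes, collinear (determinant = 0)


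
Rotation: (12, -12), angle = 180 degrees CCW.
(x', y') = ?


cos(180) = -1, sin(180) = 0
x' = 12*(-1) + 12*0 = -12
y' = 12*0 - 12*(-1) = 12

(-12, 12)


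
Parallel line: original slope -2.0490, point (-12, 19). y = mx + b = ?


Parallel lines have equal slopes.
m2 = -2.0490
b2 = 19 + 2.0490*(-12) = -5.5880

y = -2.0490x - 5.5880


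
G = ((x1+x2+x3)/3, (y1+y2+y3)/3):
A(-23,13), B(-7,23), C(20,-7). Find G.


Gx = (-23- 7+20)/3 = -10/3 = -3.3333
Gy = (13+23- 7)/3 = 29/3 = 9.6667

G = (-3.3333, 9.6667)


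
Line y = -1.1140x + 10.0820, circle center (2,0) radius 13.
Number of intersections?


Substitute y = -1.1140x + 10.0820: (x-2)^2 + (-1.1140x+10.0820-0)^2 = 169
Expand to Ax^2 + Bx + C = 0, where b-k = 10.082
A = 1+m^2 = 2.240996
B = 2(m(b-k) - h) = 2(-1.1140*10.082 - 2) = -26.462696
C = h^2 + (b-k)^2 - r^2 = 4 + 101.646724 - 169 = -63.353276
disc = B^2-4AC = 700.2743 + 567.8978 = 1268.1721
disc > 0

2 intersection points


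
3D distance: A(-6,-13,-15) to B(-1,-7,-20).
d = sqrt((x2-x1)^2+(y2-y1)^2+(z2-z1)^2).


dx=5, dy=6, dz=-5
d = sqrt(25+36+25) = sqrt(86) = 9.2736

9.2736


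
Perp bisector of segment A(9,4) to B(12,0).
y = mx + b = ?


Midpoint = (10.5, 2)
Slope of AB = dy/dx = -4/3 = -1.3333
Perp slope = -dx/dy = 3/4 = 0.7500
b = My - (perp slope)*Mx = 2 + (3*10.5)/(-4) = 2 - 7.8750 = -5.8750

y = 0.7500x - 5.8750


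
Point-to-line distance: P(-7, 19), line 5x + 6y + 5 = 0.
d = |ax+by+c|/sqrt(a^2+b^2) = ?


|5*(-7) + 6*19 + 5| = |84| = 84
sqrt(25 + 36) = sqrt(61) = 7.8102
d = 84/sqrt(61) = 10.7551

10.7551


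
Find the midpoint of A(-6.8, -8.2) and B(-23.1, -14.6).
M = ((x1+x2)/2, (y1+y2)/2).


Mx = (-6.8 - 23.1)/2 = -29.9/2 = -14.9500
My = (-8.2 - 14.6)/2 = -22.8/2 = -11.4000

(-14.9500, -11.4000)


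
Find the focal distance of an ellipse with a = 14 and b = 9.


c^2 = 14^2 - 9^2 = 196 - 81 = 115
c = sqrt(115) = 10.7238

c = 10.7238


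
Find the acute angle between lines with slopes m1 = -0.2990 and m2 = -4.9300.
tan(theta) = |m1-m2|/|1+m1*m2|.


m1-m2 = 4.631
1+m1*m2 = 2.47407
tan(theta) = |4.631/2.47407| = 1.871814
theta = arctan(|4.631/2.47407|) = 61.8870 degrees (acute angle)

61.8870 degrees


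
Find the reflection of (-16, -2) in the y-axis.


Reflection rule for y-axis: (-x, y)
(-16, -2) -> (16, -2)

(16, -2)


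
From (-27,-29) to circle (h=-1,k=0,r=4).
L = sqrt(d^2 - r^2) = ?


d = sqrt((-27+ 1)^2 + (-29-0)^2) = sqrt(676+841) = 38.9487
L = sqrt(1517.0000 - 16) = sqrt(1501.0000) = 38.7427

38.7427


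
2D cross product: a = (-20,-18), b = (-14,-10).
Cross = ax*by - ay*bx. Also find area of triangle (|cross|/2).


cross = -20*(-10) + 18*(-14) = 200 - 252 = -52
Triangle area = |-52|/2 = 52/2 = 26.0000

cross = -52, triangle area = 26.0000


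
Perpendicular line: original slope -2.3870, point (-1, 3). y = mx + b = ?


Perpendicular slope = -1/m1 = -1/(-2.3870) = 0.4189
b2 = y0 - m2*x0 = 3 - 1/(-2.3870) = 3 + 0.4189 = 3.4189

y = 0.4189x + 3.4189


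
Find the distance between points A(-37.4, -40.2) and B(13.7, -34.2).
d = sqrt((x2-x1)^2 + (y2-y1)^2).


dx = 13.7 + 37.4 = 51.1
dy = -34.2 + 40.2 = 6.0
d = sqrt(2611.21 + 36.0) = sqrt(2647.21) = 51.4510

51.4510


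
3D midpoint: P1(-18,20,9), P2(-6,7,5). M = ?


Mx = (-18- 6)/2 = -12.0000
My = (20+7)/2 = 13.5000
Mz = (9+5)/2 = 7.0000

M = (-12.0000, 13.5000, 7.0000)


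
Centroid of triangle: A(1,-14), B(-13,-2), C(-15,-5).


Gx = (1- 13- 15)/3 = -27/3 = -9.0000
Gy = (-14- 2- 5)/3 = -21/3 = -7.0000

G = (-9.0000, -7.0000)


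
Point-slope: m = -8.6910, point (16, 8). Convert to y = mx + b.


y - 8 = -8.6910(x - 16)
y = -8.6910x + 8 + 8.6910*16
y = -8.6910x + 147.0560

y = -8.6910x + 147.0560


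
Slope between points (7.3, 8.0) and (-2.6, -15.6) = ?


dy = -15.6 - 8.0 = -23.6
dx = -2.6 - 7.3 = -9.9
m = -23.6/(-9.9) = 2.3838

m = 2.3838


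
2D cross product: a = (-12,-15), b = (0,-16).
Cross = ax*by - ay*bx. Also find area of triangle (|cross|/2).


cross = -12*(-16) + 15*0 = 192 - 0 = 192
Triangle area = |192|/2 = 192/2 = 96.0000

cross = 192, triangle area = 96.0000


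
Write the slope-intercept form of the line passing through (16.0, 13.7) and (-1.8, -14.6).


m = (-28.3)/(-17.8) = 1.5899
b = y1 - m*x1 = 13.7 - (-28.3*16.0)/(-17.8) = 13.7 - 25.4382 = -11.7382

y = 1.5899x - 11.7382


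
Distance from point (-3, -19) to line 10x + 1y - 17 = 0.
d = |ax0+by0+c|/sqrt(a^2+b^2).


|10*(-3) + 1*(-19) - 17| = |-66| = 66
sqrt(100 + 1) = sqrt(101) = 10.0499
d = 66/sqrt(101) = 6.5672

6.5672


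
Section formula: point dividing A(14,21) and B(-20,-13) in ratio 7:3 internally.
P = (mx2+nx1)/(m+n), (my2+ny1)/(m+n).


Px = (7*(-20) + 3*14)/10 = -98/10 = -9.8000
Py = (7*(-13) + 3*21)/10 = -28/10 = -2.8000

P = (-9.8000, -2.8000)


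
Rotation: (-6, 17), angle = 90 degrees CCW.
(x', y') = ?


cos(90) = 0, sin(90) = 1
x' = -6*0 - 17*1 = -17
y' = -6*1 + 17*0 = -6

(-17, -6)


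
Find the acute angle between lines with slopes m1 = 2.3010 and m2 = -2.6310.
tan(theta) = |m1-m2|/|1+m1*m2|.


m1-m2 = 4.932
1+m1*m2 = -5.053931
tan(theta) = |4.932/(-5.053931)| = 0.975874
theta = arctan(|4.932/(-5.053931)|) = 44.3004 degrees (acute angle)

44.3004 degrees


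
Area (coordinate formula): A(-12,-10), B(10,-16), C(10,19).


-12*(-16-19) = 420
10*(19+ 10) = 290
10*(-10+ 16) = 60
sum = 770
Area = |770|/2 = 385.0000

385.0000 sq units


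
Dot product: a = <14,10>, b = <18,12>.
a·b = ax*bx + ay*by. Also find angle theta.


a·b = 14*18 + 10*12 = 252 + 120 = 372
|a| = sqrt(196+100) = 17.2047
|b| = sqrt(324+144) = 21.6333
cos(theta) = 372/(sqrt(296)*sqrt(468)) = 372/sqrt(138528) = 0.999480
theta = arccos(372/sqrt(138528)) = 1.8476 degrees

a·b = 372, theta = 1.8476 deg


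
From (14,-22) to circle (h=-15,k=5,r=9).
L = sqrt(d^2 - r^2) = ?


d = sqrt((14+ 15)^2 + (-22-5)^2) = sqrt(841+729) = 39.6232
L = sqrt(1570.0000 - 81) = sqrt(1489.0000) = 38.5876

38.5876


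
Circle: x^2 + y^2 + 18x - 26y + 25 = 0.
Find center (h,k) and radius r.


h = -D/2 = -18/2 = -9
k = -E/2 = 26/2 = 13
r^2 = h^2 + k^2 - F = 81 + 169 - 25 = 225
r = 15

Center (-9, 13), radius = 15


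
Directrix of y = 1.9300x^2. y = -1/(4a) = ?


a = 1.9300
1/(4a) = 0.1295
directrix: y = -0.1295 = -0.1295

y = -0.1295


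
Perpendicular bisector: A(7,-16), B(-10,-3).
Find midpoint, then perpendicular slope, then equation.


Midpoint = (-1.5, -9.5)
Slope of AB = dy/dx = 13/(-17) = -0.7647
Perp slope = -dx/dy = 17/13 = 1.3077
b = My - (perp slope)*Mx = -9.5 + (-17*(-1.5))/13 = -9.5 + 1.9615 = -7.5385

y = 1.3077x - 7.5385


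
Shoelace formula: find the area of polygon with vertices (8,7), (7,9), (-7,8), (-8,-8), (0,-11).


sum(xi*y_{i+1}) = 8*9 + 7*8 - 7*(-8) - 8*(-11) + 0*7 = 272
sum(yi*x_{i+1}) = 7*7 + 9*(-7) + 8*(-8) - 8*0 - 11*8 = -166
Area = |272 + 166|/2 = 438/2 = 219.0000

219.0000 sq units


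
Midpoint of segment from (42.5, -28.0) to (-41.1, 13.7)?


Mx = (42.5 - 41.1)/2 = 1.4/2 = 0.7000
My = (-28.0 + 13.7)/2 = -14.3/2 = -7.1500

(0.7000, -7.1500)


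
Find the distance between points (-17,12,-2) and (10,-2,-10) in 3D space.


dx=27, dy=-14, dz=-8
d = sqrt(729+196+64) = sqrt(989) = 31.4484

31.4484


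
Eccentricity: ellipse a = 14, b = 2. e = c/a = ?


c = sqrt(196-4) = sqrt(192) = 13.8564
e = c/a = sqrt(192)/14 = 0.9897

e = 0.9897


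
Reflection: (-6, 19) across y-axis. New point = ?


Reflection rule for y-axis: (-x, y)
(-6, 19) -> (6, 19)

(6, 19)


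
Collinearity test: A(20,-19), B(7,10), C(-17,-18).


20*(10+ 18) + 7*(-18+ 19) - 17*(-19-10)
= 560 + 7 + 493 = 1060

No, not collinear (determinant = 1060)


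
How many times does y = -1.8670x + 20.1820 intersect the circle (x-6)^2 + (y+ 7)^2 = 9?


Substitute y = -1.8670x + 20.1820: (x-6)^2 + (-1.8670x+20.1820+ 7)^2 = 9
Expand to Ax^2 + Bx + C = 0, where b-k = 27.182
A = 1+m^2 = 4.485689
B = 2(m(b-k) - h) = 2(-1.8670*27.182 - 6) = -113.497588
C = h^2 + (b-k)^2 - r^2 = 36 + 738.861124 - 9 = 765.861124
disc = B^2-4AC = 12881.7025 - 13741.6593 = -859.9568
disc < 0

0 intersection points


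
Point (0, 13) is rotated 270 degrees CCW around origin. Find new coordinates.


cos(270) = 0, sin(270) = -1
x' = 0*0 - 13*(-1) = 13
y' = 0*(-1) + 13*0 = 0

(13, 0)


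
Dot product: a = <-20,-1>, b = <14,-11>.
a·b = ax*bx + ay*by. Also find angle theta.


a·b = -20*14 - 1*(-11) = -280 + 11 = -269
|a| = sqrt(400+1) = 20.0250
|b| = sqrt(196+121) = 17.8045
cos(theta) = -269/(sqrt(401)*sqrt(317)) = -269/sqrt(127117) = -0.754485
theta = arccos(-269/sqrt(127117)) = 138.9804 degrees

a·b = -269, theta = 138.9804 deg


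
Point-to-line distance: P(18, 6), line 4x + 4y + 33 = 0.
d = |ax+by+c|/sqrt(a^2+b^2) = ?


|4*18 + 4*6 + 33| = |129| = 129
sqrt(16 + 16) = sqrt(32) = 5.6569
d = 129/sqrt(32) = 22.8042

22.8042


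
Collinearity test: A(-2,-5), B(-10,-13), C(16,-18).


-2*(-13+ 18) - 10*(-18+ 5) + 16*(-5+ 13)
= -10 + 130 + 128 = 248

No, not collinear (determinant = 248)


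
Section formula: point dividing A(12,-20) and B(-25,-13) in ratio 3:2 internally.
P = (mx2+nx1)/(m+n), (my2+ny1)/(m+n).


Px = (3*(-25) + 2*12)/5 = -51/5 = -10.2000
Py = (3*(-13) + 2*(-20))/5 = -79/5 = -15.8000

P = (-10.2000, -15.8000)


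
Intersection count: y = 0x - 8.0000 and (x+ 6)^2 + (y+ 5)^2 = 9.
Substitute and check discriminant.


Substitute y = 0x - 8.0000: (x+ 6)^2 + (0x- 8.0000+ 5)^2 = 9
Expand to Ax^2 + Bx + C = 0, where b-k = -3
A = 1+m^2 = 1
B = 2(m(b-k) - h) = 2(0*(-3) + 6) = 12
C = h^2 + (b-k)^2 - r^2 = 36 + 9 - 9 = 36
disc = B^2-4AC = 144.0000 - 144.0000 = 0
disc = 0

1 intersection point (tangent)


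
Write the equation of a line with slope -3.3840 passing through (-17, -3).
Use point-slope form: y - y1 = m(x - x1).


y + 3 = -3.3840(x + 17)
y = -3.3840x - 3 + 3.3840*(-17)
y = -3.3840x - 60.5280

y = -3.3840x - 60.5280


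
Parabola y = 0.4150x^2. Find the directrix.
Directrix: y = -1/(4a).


a = 0.4150
1/(4a) = 0.6024
directrix: y = -0.6024 = -0.6024

y = -0.6024


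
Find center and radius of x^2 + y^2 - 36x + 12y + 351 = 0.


h = -D/2 = 36/2 = 18
k = -E/2 = -12/2 = -6
r^2 = h^2 + k^2 - F = 324 + 36 - 351 = 9
r = 3

Center (18, -6), radius = 3


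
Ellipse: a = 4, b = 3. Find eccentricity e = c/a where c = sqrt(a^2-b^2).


c = sqrt(16-9) = sqrt(7) = 2.6458
e = c/a = sqrt(7)/4 = 0.6614

e = 0.6614


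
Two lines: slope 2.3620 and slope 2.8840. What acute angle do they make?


m1-m2 = -0.522
1+m1*m2 = 7.812008
tan(theta) = |-0.522/7.812008| = 0.066820
theta = arctan(|-0.522/7.812008|) = 3.8228 degrees (acute angle)

3.8228 degrees


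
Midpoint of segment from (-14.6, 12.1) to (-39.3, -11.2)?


Mx = (-14.6 - 39.3)/2 = -53.9/2 = -26.9500
My = (12.1 - 11.2)/2 = 0.9/2 = 0.4500

(-26.9500, 0.4500)


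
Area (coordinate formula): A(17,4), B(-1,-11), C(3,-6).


17*(-11+ 6) = -85
-1*(-6-4) = 10
3*(4+ 11) = 45
sum = -30
Area = |-30|/2 = 15.0000

15.0000 sq units


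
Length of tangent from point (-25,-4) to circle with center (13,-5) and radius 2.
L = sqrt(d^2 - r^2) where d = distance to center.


d = sqrt((-25-13)^2 + (-4+ 5)^2) = sqrt(1444+1) = 38.0132
L = sqrt(1445.0000 - 4) = sqrt(1441.0000) = 37.9605

37.9605


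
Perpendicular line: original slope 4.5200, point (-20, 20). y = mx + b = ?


Perpendicular slope = -1/m1 = -1/4.5200 = -0.2212
b2 = y0 - m2*x0 = 20 - 20/4.5200 = 20 - 4.4248 = 15.5752

y = -0.2212x + 15.5752


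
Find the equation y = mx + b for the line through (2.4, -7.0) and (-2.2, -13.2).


m = (-6.2)/(-4.6) = 1.3478
b = y1 - m*x1 = -7.0 - (-6.2*2.4)/(-4.6) = -7.0 - 3.2348 = -10.2348

y = 1.3478x - 10.2348


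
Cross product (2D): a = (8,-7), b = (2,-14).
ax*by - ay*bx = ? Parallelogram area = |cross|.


cross = 8*(-14) + 7*2 = -112 + 14 = -98
Parallelogram area = |-98| = 98

cross = -98, parallelogram area = 98


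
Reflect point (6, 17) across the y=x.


Reflection rule for y=x: (y, x)
(6, 17) -> (17, 6)

(17, 6)


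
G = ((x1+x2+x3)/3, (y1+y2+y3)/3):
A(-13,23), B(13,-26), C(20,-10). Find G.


Gx = (-13+13+20)/3 = 20/3 = 6.6667
Gy = (23- 26- 10)/3 = -13/3 = -4.3333

G = (6.6667, -4.3333)


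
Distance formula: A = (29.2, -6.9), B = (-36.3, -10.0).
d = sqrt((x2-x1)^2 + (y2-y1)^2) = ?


dx = -36.3 - 29.2 = -65.5
dy = -10.0 + 6.9 = -3.1
d = sqrt(4290.25 + 9.61) = sqrt(4299.86) = 65.5733

65.5733


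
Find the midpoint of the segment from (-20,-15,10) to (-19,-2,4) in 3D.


Mx = (-20- 19)/2 = -19.5000
My = (-15- 2)/2 = -8.5000
Mz = (10+4)/2 = 7.0000

M = (-19.5000, -8.5000, 7.0000)


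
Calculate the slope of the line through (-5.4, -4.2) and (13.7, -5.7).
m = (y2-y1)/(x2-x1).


dy = -5.7 + 4.2 = -1.5
dx = 13.7 + 5.4 = 19.1
m = -1.5/19.1 = -0.0785

m = -0.0785


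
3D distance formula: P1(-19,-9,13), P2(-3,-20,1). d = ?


dx=16, dy=-11, dz=-12
d = sqrt(256+121+144) = sqrt(521) = 22.8254

22.8254


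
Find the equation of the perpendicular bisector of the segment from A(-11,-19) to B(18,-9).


Midpoint = (3.5, -14)
Slope of AB = dy/dx = 10/29 = 0.3448
Perp slope = -dx/dy = -29/10 = -2.9000
b = My - (perp slope)*Mx = -14 + (29*3.5)/10 = -14 + 10.1500 = -3.8500

y = -2.9000x - 3.8500


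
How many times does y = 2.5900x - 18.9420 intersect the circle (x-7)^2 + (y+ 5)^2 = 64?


Substitute y = 2.5900x - 18.9420: (x-7)^2 + (2.5900x- 18.9420+ 5)^2 = 64
Expand to Ax^2 + Bx + C = 0, where b-k = -13.942
A = 1+m^2 = 7.7081
B = 2(m(b-k) - h) = 2(2.5900*(-13.942) - 7) = -86.21956
C = h^2 + (b-k)^2 - r^2 = 49 + 194.379364 - 64 = 179.379364
disc = B^2-4AC = 7433.8125 - 5530.6963 = 1903.1162
disc > 0

2 intersection points


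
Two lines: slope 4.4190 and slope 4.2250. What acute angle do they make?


m1-m2 = 0.194
1+m1*m2 = 19.670275
tan(theta) = |0.194/19.670275| = 0.009863
theta = arctan(|0.194/19.670275|) = 0.5651 degrees (acute angle)

0.5651 degrees


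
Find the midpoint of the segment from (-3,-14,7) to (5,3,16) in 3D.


Mx = (-3+5)/2 = 1.0000
My = (-14+3)/2 = -5.5000
Mz = (7+16)/2 = 11.5000

M = (1.0000, -5.5000, 11.5000)
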